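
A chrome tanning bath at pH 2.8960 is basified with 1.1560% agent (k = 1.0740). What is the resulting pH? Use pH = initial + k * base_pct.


Formula: pH_final = pH_initial + k * base_pct
Substituting: pH_final = 2.8960 + 1.0740 * 1.1560
Result: 4.1375


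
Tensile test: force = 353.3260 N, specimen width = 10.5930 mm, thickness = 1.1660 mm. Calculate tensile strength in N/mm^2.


Formula: TS = force / (width * thickness)
Substituting: TS = 353.3260 / (10.5930 * 1.1660)
Result: 28.6061 N/mm^2


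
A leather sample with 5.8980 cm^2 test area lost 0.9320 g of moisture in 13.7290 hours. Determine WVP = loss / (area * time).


Formula: WVP = loss / (area * time)
Substituting: WVP = 0.9320 / (5.8980 * 13.7290)
Result: 0.0115099 g/(cm^2*hr)


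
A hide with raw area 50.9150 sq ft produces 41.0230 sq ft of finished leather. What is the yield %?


Formula: Yield = finished / raw * 100
Substituting: Yield = 41.0230 / 50.9150 * 100
Result: 80.5715 %


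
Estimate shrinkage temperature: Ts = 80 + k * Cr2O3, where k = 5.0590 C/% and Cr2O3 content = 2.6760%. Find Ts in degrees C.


Formula: Ts = 80 + k * Cr2O3
Substituting: Ts = 80 + 5.0590 * 2.6760
Result: 93.5379 C


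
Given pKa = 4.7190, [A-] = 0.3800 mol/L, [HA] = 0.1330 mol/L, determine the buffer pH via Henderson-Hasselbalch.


ratio = [A-] / [HA] = 0.3800 / 0.1330 = 2.8571
log10(ratio) = 0.4559
pH = pKa + log10(ratio) = 4.7190 + 0.4559 = 5.1749


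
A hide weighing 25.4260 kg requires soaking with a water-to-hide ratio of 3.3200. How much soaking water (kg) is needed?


Formula: Water = hide_weight * ratio
Substituting: Water = 25.4260 * 3.3200
Result: 84.4143 kg


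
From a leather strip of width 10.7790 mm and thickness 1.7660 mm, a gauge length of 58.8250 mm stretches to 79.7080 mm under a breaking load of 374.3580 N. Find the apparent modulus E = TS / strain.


TS = F / (w * t) = 374.3580 / (10.7790 * 1.7660) = 19.6661 N/mm^2
strain = (Lf - L0) / L0 = (79.7080 - 58.8250) / 58.8250 = 0.3550
E = TS / strain = 19.6661 / 0.3550 = 55.3971 N/mm^2


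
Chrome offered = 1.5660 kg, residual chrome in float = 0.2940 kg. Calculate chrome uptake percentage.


Formula: Uptake = (offered - residual) / offered * 100
Substituting: Uptake = (1.5660 - 0.2940) / 1.5660 * 100
Result: 81.2261 %


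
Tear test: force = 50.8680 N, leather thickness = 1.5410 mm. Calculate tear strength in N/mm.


Formula: Tear strength = force / thickness
Substituting: Tear strength = 50.8680 / 1.5410
Result: 33.0097 N/mm


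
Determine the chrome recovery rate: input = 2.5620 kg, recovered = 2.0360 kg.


Formula: Recovery = recovered / input * 100
Substituting: Recovery = 2.0360 / 2.5620 * 100
Result: 79.4692 %


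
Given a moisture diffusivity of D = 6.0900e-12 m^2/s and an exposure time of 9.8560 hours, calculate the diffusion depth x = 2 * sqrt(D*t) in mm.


t = 9.8560 hr * 3600 = 35481.6000 s
D * t = 6.0900e-12 * 35481.6000 = 2.1608e-07
x = 2 * sqrt(D*t) = 2 * sqrt(2.1608e-07) = 9.2969e-04 m = 0.9297 mm


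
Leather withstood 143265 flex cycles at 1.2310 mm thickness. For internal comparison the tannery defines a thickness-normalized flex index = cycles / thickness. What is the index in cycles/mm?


Formula: Index = cycles / thickness
Substituting: Index = 143265 / 1.2310
Result: 116380.9911 cycles/mm


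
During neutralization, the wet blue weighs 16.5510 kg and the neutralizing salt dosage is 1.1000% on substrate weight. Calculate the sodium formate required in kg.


Formula: Neutralizer = substrate * pct / 100
Substituting: Neutralizer = 16.5510 * 1.1000 / 100
Result: 0.1821 kg


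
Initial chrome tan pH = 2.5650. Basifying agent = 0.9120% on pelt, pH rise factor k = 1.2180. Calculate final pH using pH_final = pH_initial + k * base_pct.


Formula: pH_final = pH_initial + k * base_pct
Substituting: pH_final = 2.5650 + 1.2180 * 0.9120
Result: 3.6758


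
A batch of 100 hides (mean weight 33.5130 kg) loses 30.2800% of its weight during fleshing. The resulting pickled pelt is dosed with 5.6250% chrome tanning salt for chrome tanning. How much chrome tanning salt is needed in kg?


Total_raw = N * avg_wt = 100 * 33.5130 = 3351.3000 kg
Substrate = Total_raw * (1 - loss/100) = 3351.3000 * (1 - 30.2800/100) = 2336.5264 kg
Chrome = Substrate * pct / 100 = 2336.5264 * 5.6250 / 100 = 131.4296 kg


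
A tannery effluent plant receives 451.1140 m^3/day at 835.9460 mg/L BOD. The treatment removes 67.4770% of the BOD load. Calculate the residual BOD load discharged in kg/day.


Load_in = volume * conc / 1000 = 451.1140 * 835.9460 / 1000 = 377.1069 kg/day
Removed = Load_in * eff / 100 = 377.1069 * 67.4770 / 100 = 254.4605 kg/day
Load_out = Load_in - Removed = 377.1069 - 254.4605 = 122.6465 kg/day


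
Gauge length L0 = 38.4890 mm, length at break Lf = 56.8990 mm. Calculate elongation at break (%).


Formula: Elongation = (Lf - L0) / L0 * 100
Substituting: Elongation = (56.8990 - 38.4890) / 38.4890 * 100
Result: 47.8318 %


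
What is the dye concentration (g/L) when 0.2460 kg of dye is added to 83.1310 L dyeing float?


Formula: Conc = dye_mass(kg) / volume(L) * 1000
Substituting: Conc = 0.2460 / 83.1310 * 1000
Result: 2.9592 g/L


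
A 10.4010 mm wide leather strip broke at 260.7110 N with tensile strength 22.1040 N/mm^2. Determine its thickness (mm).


Formula: t = F / (TS * w)
Substituting: t = 260.7110 / (22.1040 * 10.4010)
Result: 1.1340 mm


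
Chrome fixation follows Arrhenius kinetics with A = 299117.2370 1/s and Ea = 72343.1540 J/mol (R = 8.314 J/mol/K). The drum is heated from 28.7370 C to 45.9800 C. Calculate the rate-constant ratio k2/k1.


T1 = 28.7370 + 273.15 = 301.8870 K; T2 = 45.9800 + 273.15 = 319.1300 K
k1 = A * exp(-Ea/(R*T1)) = 299117.2370 * exp(-72343.1540/(8.314*301.8870)) = 9.0795e-08 1/s
k2 = A * exp(-Ea/(R*T2)) = 299117.2370 * exp(-72343.1540/(8.314*319.1300)) = 4.3094e-07 1/s
k2/k1 = 4.3094e-07 / 9.0795e-08 = 4.7463


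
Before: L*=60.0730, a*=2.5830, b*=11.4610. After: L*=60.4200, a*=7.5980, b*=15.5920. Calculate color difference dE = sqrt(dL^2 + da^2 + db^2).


dL = 0.3470, da = 5.0150, db = 4.1310
dE = sqrt(0.3470^2 + 5.0150^2 + 4.1310^2) = 6.5066


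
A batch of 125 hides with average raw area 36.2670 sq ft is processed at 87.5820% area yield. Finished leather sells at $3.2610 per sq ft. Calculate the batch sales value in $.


Raw_total = N * avg_area = 125 * 36.2670 = 4533.3750 sq ft
Finished = Raw_total * yield / 100 = 4533.3750 * 87.5820 / 100 = 3970.4205 sq ft
Value = Finished * price = 3970.4205 * 3.2610 = 12947.5412 $


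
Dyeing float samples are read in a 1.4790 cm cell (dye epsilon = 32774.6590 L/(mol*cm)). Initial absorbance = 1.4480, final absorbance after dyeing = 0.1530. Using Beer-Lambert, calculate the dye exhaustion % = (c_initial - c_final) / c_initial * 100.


c_initial = A_i / (epsilon * l) = 1.4480 / (32774.6590 * 1.4790) = 2.9872e-05 mol/L
c_final = A_f / (epsilon * l) = 0.1530 / (32774.6590 * 1.4790) = 3.1563e-06 mol/L
Exhaustion = (c_initial - c_final) / c_initial * 100 = (2.9872e-05 - 3.1563e-06) / 2.9872e-05 * 100 = 89.4337 %


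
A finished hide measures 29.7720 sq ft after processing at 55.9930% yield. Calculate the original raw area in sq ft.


Formula: raw = finished * 100 / yield
Substituting: raw = 29.7720 * 100 / 55.9930
Result: 53.1709 sq ft


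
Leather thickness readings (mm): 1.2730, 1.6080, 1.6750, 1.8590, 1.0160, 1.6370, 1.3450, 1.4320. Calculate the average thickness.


Formula: Average = sum / n
Substituting: Average = 11.8450 / 8
Result: 1.4806 mm


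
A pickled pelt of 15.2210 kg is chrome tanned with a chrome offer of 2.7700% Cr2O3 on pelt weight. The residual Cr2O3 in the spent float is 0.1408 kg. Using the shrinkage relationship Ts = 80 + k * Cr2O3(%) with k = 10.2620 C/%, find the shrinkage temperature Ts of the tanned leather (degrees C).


Offered = pelt * offer_pct / 100 = 15.2210 * 2.7700 / 100 = 0.4216 kg
Uptake = offered - residual = 0.4216 - 0.1408 = 0.2808 kg
Cr2O3% on pelt = uptake / pelt * 100 = 0.2808 / 15.2210 * 100 = 1.8450 %
Ts = 80 + k * Cr2O3% = 80 + 10.2620 * 1.8450 = 98.9330 C


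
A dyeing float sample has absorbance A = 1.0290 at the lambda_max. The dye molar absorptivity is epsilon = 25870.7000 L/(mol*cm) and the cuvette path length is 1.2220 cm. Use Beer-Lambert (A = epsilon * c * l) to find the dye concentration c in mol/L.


Formula: c = A / (epsilon * l)
Substituting: c = 1.0290 / (25870.7000 * 1.2220)
Result: 3.2549e-05 mol/L


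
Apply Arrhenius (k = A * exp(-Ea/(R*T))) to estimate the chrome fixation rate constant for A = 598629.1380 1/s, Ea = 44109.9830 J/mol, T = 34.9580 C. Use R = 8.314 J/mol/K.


T_K = T_C + 273.15 = 34.9580 + 273.15 = 308.1080 K
exponent = -Ea / (R * T_K) = -44109.9830 / (8.314 * 308.1080) = -17.2196
k = A * exp(exponent) = 598629.1380 * exp(-17.2196) = 0.019896 1/s


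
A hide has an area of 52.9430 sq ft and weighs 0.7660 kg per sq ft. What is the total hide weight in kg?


Formula: Weight = area * weight_per_sqft
Substituting: Weight = 52.9430 * 0.7660
Result: 40.5543 kg


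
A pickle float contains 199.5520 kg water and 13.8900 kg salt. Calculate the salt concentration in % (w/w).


Formula: Conc = salt / (water + salt) * 100
Substituting: Conc = 13.8900 / (199.5520 + 13.8900) * 100
Result: 6.5076 %


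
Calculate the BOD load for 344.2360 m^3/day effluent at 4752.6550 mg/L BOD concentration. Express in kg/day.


Formula: BOD_load = volume * conc / 1000
Substituting: BOD_load = 344.2360 * 4752.6550 / 1000
Result: 1636.0349 kg/day


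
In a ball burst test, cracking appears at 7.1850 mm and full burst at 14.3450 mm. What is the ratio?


Formula: Ratio = crack / burst
Substituting: Ratio = 7.1850 / 14.3450
Result: 0.5009


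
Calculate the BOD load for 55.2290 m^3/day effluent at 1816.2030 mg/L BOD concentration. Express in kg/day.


Formula: BOD_load = volume * conc / 1000
Substituting: BOD_load = 55.2290 * 1816.2030 / 1000
Result: 100.3071 kg/day


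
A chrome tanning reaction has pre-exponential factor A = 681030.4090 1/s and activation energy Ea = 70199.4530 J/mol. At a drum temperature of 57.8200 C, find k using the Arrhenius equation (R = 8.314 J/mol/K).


T_K = T_C + 273.15 = 57.8200 + 273.15 = 330.9700 K
exponent = -Ea / (R * T_K) = -70199.4530 / (8.314 * 330.9700) = -25.5114
k = A * exp(exponent) = 681030.4090 * exp(-25.5114) = 5.6713e-06 1/s


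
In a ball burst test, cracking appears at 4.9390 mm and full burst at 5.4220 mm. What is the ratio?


Formula: Ratio = crack / burst
Substituting: Ratio = 4.9390 / 5.4220
Result: 0.9109


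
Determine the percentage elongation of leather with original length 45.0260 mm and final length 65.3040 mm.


Formula: Elongation = (Lf - L0) / L0 * 100
Substituting: Elongation = (65.3040 - 45.0260) / 45.0260 * 100
Result: 45.0362 %


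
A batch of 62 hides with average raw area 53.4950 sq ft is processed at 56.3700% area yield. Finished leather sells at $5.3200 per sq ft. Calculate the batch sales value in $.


Raw_total = N * avg_area = 62 * 53.4950 = 3316.6900 sq ft
Finished = Raw_total * yield / 100 = 3316.6900 * 56.3700 / 100 = 1869.6182 sq ft
Value = Finished * price = 1869.6182 * 5.3200 = 9946.3686 $


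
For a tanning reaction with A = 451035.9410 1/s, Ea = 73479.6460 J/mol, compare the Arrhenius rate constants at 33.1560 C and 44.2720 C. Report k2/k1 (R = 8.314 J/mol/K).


T1 = 33.1560 + 273.15 = 306.3060 K; T2 = 44.2720 + 273.15 = 317.4220 K
k1 = A * exp(-Ea/(R*T1)) = 451035.9410 * exp(-73479.6460/(8.314*306.3060)) = 1.3280e-07 1/s
k2 = A * exp(-Ea/(R*T2)) = 451035.9410 * exp(-73479.6460/(8.314*317.4220)) = 3.6479e-07 1/s
k2/k1 = 3.6479e-07 / 1.3280e-07 = 2.7468


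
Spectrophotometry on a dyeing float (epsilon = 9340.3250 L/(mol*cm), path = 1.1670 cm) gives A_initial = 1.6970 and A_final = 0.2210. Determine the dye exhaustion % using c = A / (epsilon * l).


c_initial = A_i / (epsilon * l) = 1.6970 / (9340.3250 * 1.1670) = 1.5569e-04 mol/L
c_final = A_f / (epsilon * l) = 0.2210 / (9340.3250 * 1.1670) = 2.0275e-05 mol/L
Exhaustion = (c_initial - c_final) / c_initial * 100 = (1.5569e-04 - 2.0275e-05) / 1.5569e-04 * 100 = 86.9770 %


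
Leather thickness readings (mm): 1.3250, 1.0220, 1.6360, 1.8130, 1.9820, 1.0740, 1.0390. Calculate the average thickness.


Formula: Average = sum / n
Substituting: Average = 9.8910 / 7
Result: 1.4130 mm


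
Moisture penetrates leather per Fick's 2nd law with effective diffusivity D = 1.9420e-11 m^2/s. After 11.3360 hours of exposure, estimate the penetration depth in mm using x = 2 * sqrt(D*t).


t = 11.3360 hr * 3600 = 40809.6000 s
D * t = 1.9420e-11 * 40809.6000 = 7.9252e-07
x = 2 * sqrt(D*t) = 2 * sqrt(7.9252e-07) = 0.00178047 m = 1.7805 mm


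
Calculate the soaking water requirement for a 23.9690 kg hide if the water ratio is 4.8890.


Formula: Water = hide_weight * ratio
Substituting: Water = 23.9690 * 4.8890
Result: 117.1844 kg


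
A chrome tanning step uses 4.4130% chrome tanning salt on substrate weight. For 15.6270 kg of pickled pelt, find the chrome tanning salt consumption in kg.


Formula: Chrome = substrate * pct / 100
Substituting: Chrome = 15.6270 * 4.4130 / 100
Result: 0.6896 kg


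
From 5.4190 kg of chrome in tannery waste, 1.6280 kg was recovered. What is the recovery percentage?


Formula: Recovery = recovered / input * 100
Substituting: Recovery = 1.6280 / 5.4190 * 100
Result: 30.0424 %


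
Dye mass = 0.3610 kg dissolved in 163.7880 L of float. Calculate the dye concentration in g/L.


Formula: Conc = dye_mass(kg) / volume(L) * 1000
Substituting: Conc = 0.3610 / 163.7880 * 1000
Result: 2.2041 g/L


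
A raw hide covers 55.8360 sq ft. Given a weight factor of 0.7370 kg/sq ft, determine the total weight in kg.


Formula: Weight = area * weight_per_sqft
Substituting: Weight = 55.8360 * 0.7370
Result: 41.1511 kg


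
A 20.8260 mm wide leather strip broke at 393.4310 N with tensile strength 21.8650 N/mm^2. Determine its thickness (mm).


Formula: t = F / (TS * w)
Substituting: t = 393.4310 / (21.8650 * 20.8260)
Result: 0.8640 mm


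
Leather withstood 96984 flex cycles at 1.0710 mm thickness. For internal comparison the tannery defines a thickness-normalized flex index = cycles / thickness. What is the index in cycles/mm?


Formula: Index = cycles / thickness
Substituting: Index = 96984 / 1.0710
Result: 90554.6218 cycles/mm


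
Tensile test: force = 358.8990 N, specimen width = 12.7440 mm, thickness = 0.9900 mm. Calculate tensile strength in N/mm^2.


Formula: TS = force / (width * thickness)
Substituting: TS = 358.8990 / (12.7440 * 0.9900)
Result: 28.4467 N/mm^2


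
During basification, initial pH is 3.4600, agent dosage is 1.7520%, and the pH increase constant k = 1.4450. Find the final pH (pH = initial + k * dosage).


Formula: pH_final = pH_initial + k * base_pct
Substituting: pH_final = 3.4600 + 1.4450 * 1.7520
Result: 5.9916


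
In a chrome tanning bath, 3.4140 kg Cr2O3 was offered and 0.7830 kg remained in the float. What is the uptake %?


Formula: Uptake = (offered - residual) / offered * 100
Substituting: Uptake = (3.4140 - 0.7830) / 3.4140 * 100
Result: 77.0650 %


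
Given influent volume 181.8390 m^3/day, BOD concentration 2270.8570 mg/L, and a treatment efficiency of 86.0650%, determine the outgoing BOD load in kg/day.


Load_in = volume * conc / 1000 = 181.8390 * 2270.8570 / 1000 = 412.9304 kg/day
Removed = Load_in * eff / 100 = 412.9304 * 86.0650 / 100 = 355.3885 kg/day
Load_out = Load_in - Removed = 412.9304 - 355.3885 = 57.5418 kg/day


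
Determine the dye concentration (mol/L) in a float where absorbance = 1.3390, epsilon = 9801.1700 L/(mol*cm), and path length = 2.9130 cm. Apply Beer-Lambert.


Formula: c = A / (epsilon * l)
Substituting: c = 1.3390 / (9801.1700 * 2.9130)
Result: 4.6899e-05 mol/L


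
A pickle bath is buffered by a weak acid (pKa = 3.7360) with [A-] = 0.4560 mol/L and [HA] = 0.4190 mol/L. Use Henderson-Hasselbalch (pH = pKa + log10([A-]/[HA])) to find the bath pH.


ratio = [A-] / [HA] = 0.4560 / 0.4190 = 1.0883
log10(ratio) = 0.0367508
pH = pKa + log10(ratio) = 3.7360 + 0.0367508 = 3.7728


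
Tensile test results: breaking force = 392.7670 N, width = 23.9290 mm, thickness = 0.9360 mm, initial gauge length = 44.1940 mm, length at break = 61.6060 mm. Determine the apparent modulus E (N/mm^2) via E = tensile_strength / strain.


TS = F / (w * t) = 392.7670 / (23.9290 * 0.9360) = 17.5362 N/mm^2
strain = (Lf - L0) / L0 = (61.6060 - 44.1940) / 44.1940 = 0.3940
E = TS / strain = 17.5362 / 0.3940 = 44.5091 N/mm^2


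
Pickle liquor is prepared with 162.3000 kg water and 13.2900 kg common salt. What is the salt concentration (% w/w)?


Formula: Conc = salt / (water + salt) * 100
Substituting: Conc = 13.2900 / (162.3000 + 13.2900) * 100
Result: 7.5688 %


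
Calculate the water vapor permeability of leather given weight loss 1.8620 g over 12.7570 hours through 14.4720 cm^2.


Formula: WVP = loss / (area * time)
Substituting: WVP = 1.8620 / (14.4720 * 12.7570)
Result: 0.0100856 g/(cm^2*hr)


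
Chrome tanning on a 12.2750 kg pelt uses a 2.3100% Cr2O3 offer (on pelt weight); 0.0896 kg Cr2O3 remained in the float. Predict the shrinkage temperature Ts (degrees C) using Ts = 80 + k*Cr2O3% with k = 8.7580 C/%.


Offered = pelt * offer_pct / 100 = 12.2750 * 2.3100 / 100 = 0.2836 kg
Uptake = offered - residual = 0.2836 - 0.0896 = 0.1940 kg
Cr2O3% on pelt = uptake / pelt * 100 = 0.1940 / 12.2750 * 100 = 1.5801 %
Ts = 80 + k * Cr2O3% = 80 + 8.7580 * 1.5801 = 93.8382 C


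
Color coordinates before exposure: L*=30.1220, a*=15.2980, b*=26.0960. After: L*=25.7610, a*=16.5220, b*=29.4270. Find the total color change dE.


dL = -4.3610, da = 1.2240, db = 3.3310
dE = sqrt((-4.3610)^2 + 1.2240^2 + 3.3310^2) = 5.6225


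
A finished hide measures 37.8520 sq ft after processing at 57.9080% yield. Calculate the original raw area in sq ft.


Formula: raw = finished * 100 / yield
Substituting: raw = 37.8520 * 100 / 57.9080
Result: 65.3658 sq ft


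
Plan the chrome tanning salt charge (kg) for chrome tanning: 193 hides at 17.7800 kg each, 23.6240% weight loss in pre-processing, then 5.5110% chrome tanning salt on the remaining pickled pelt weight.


Total_raw = N * avg_wt = 193 * 17.7800 = 3431.5400 kg
Substrate = Total_raw * (1 - loss/100) = 3431.5400 * (1 - 23.6240/100) = 2620.8730 kg
Chrome = Substrate * pct / 100 = 2620.8730 * 5.5110 / 100 = 144.4363 kg


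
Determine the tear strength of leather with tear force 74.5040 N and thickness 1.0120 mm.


Formula: Tear strength = force / thickness
Substituting: Tear strength = 74.5040 / 1.0120
Result: 73.6206 N/mm


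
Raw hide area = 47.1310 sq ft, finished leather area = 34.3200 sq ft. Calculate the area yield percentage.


Formula: Yield = finished / raw * 100
Substituting: Yield = 34.3200 / 47.1310 * 100
Result: 72.8183 %


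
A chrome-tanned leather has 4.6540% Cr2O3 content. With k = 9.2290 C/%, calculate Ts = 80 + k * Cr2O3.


Formula: Ts = 80 + k * Cr2O3
Substituting: Ts = 80 + 9.2290 * 4.6540
Result: 122.9518 C


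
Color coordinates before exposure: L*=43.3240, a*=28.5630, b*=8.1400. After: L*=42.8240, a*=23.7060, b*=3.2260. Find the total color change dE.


dL = -0.5000, da = -4.8570, db = -4.9140
dE = sqrt((-0.5000)^2 + (-4.8570)^2 + (-4.9140)^2) = 6.9273


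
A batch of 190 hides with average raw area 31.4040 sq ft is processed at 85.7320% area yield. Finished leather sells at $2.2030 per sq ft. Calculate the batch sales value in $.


Raw_total = N * avg_area = 190 * 31.4040 = 5966.7600 sq ft
Finished = Raw_total * yield / 100 = 5966.7600 * 85.7320 / 100 = 5115.4227 sq ft
Value = Finished * price = 5115.4227 * 2.2030 = 11269.2762 $


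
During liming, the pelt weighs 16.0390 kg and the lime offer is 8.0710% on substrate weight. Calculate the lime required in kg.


Formula: Lime = substrate * pct / 100
Substituting: Lime = 16.0390 * 8.0710 / 100
Result: 1.2945 kg


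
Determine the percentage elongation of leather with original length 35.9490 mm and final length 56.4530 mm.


Formula: Elongation = (Lf - L0) / L0 * 100
Substituting: Elongation = (56.4530 - 35.9490) / 35.9490 * 100
Result: 57.0364 %


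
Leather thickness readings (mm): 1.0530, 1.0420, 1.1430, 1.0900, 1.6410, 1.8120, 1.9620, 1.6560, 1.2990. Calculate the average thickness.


Formula: Average = sum / n
Substituting: Average = 12.6980 / 9
Result: 1.4109 mm


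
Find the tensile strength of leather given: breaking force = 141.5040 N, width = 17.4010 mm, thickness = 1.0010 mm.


Formula: TS = force / (width * thickness)
Substituting: TS = 141.5040 / (17.4010 * 1.0010)
Result: 8.1238 N/mm^2


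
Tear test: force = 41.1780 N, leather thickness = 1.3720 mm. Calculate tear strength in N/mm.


Formula: Tear strength = force / thickness
Substituting: Tear strength = 41.1780 / 1.3720
Result: 30.0131 N/mm


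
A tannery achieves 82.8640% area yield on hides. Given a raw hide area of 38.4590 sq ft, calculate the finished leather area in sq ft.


Formula: finished = raw * yield / 100
Substituting: finished = 38.4590 * 82.8640 / 100
Result: 31.8687 sq ft


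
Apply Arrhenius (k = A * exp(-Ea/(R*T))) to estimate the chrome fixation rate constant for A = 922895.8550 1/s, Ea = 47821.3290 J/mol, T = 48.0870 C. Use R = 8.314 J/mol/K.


T_K = T_C + 273.15 = 48.0870 + 273.15 = 321.2370 K
exponent = -Ea / (R * T_K) = -47821.3290 / (8.314 * 321.2370) = -17.9055
k = A * exp(exponent) = 922895.8550 * exp(-17.9055) = 0.015449 1/s


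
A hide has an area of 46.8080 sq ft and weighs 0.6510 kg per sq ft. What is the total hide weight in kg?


Formula: Weight = area * weight_per_sqft
Substituting: Weight = 46.8080 * 0.6510
Result: 30.4720 kg


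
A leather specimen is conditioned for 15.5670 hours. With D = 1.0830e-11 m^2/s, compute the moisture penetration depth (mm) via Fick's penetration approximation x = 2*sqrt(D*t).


t = 15.5670 hr * 3600 = 56041.2000 s
D * t = 1.0830e-11 * 56041.2000 = 6.0693e-07
x = 2 * sqrt(D*t) = 2 * sqrt(6.0693e-07) = 0.00155811 m = 1.5581 mm


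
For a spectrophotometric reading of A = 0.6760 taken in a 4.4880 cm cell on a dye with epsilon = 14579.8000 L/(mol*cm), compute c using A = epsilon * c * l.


Formula: c = A / (epsilon * l)
Substituting: c = 0.6760 / (14579.8000 * 4.4880)
Result: 1.0331e-05 mol/L


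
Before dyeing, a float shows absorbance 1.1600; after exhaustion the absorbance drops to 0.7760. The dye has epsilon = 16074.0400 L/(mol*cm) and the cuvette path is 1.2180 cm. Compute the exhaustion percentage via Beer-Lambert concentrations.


c_initial = A_i / (epsilon * l) = 1.1600 / (16074.0400 * 1.2180) = 5.9250e-05 mol/L
c_final = A_f / (epsilon * l) = 0.7760 / (16074.0400 * 1.2180) = 3.9636e-05 mol/L
Exhaustion = (c_initial - c_final) / c_initial * 100 = (5.9250e-05 - 3.9636e-05) / 5.9250e-05 * 100 = 33.1034 %


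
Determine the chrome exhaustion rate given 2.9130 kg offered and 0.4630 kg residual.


Formula: Uptake = (offered - residual) / offered * 100
Substituting: Uptake = (2.9130 - 0.4630) / 2.9130 * 100
Result: 84.1057 %


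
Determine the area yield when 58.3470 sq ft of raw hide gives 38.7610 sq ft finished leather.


Formula: Yield = finished / raw * 100
Substituting: Yield = 38.7610 / 58.3470 * 100
Result: 66.4319 %


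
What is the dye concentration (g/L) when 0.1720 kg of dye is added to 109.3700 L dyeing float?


Formula: Conc = dye_mass(kg) / volume(L) * 1000
Substituting: Conc = 0.1720 / 109.3700 * 1000
Result: 1.5726 g/L


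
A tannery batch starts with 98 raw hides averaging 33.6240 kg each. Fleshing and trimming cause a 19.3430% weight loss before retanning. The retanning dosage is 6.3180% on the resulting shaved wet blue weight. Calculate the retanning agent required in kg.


Total_raw = N * avg_wt = 98 * 33.6240 = 3295.1520 kg
Substrate = Total_raw * (1 - loss/100) = 3295.1520 * (1 - 19.3430/100) = 2657.7707 kg
Retan = Substrate * pct / 100 = 2657.7707 * 6.3180 / 100 = 167.9180 kg


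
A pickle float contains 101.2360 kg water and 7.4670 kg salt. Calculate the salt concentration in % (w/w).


Formula: Conc = salt / (water + salt) * 100
Substituting: Conc = 7.4670 / (101.2360 + 7.4670) * 100
Result: 6.8692 %


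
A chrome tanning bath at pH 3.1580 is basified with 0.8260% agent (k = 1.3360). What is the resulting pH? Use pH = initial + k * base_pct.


Formula: pH_final = pH_initial + k * base_pct
Substituting: pH_final = 3.1580 + 1.3360 * 0.8260
Result: 4.2615


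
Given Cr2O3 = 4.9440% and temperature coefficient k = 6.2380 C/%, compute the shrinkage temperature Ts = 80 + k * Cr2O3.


Formula: Ts = 80 + k * Cr2O3
Substituting: Ts = 80 + 6.2380 * 4.9440
Result: 110.8407 C


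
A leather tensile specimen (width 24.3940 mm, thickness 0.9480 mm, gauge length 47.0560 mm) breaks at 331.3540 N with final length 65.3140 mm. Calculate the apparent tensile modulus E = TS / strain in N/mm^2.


TS = F / (w * t) = 331.3540 / (24.3940 * 0.9480) = 14.3285 N/mm^2
strain = (Lf - L0) / L0 = (65.3140 - 47.0560) / 47.0560 = 0.3880
E = TS / strain = 14.3285 / 0.3880 = 36.9286 N/mm^2


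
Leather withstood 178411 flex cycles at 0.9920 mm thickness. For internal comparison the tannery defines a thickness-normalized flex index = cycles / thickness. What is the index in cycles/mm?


Formula: Index = cycles / thickness
Substituting: Index = 178411 / 0.9920
Result: 179849.7984 cycles/mm


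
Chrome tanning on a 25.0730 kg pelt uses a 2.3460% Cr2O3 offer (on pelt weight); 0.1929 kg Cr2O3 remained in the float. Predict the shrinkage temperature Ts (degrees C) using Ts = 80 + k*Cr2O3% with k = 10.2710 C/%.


Offered = pelt * offer_pct / 100 = 25.0730 * 2.3460 / 100 = 0.5882 kg
Uptake = offered - residual = 0.5882 - 0.1929 = 0.3953 kg
Cr2O3% on pelt = uptake / pelt * 100 = 0.3953 / 25.0730 * 100 = 1.5766 %
Ts = 80 + k * Cr2O3% = 80 + 10.2710 * 1.5766 = 96.1937 C


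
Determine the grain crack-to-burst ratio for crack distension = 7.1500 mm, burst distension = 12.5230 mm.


Formula: Ratio = crack / burst
Substituting: Ratio = 7.1500 / 12.5230
Result: 0.5709


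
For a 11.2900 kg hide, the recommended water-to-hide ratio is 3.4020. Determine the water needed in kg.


Formula: Water = hide_weight * ratio
Substituting: Water = 11.2900 * 3.4020
Result: 38.4086 kg


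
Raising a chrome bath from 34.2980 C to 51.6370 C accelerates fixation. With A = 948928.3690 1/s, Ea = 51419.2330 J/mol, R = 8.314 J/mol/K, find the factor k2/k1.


T1 = 34.2980 + 273.15 = 307.4480 K; T2 = 51.6370 + 273.15 = 324.7870 K
k1 = A * exp(-Ea/(R*T1)) = 948928.3690 * exp(-51419.2330/(8.314*307.4480)) = 0.00174149 1/s
k2 = A * exp(-Ea/(R*T2)) = 948928.3690 * exp(-51419.2330/(8.314*324.7870)) = 0.005097 1/s
k2/k1 = 0.005097 / 0.00174149 = 2.9268


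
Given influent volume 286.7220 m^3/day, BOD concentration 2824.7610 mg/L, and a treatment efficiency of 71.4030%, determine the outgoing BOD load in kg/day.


Load_in = volume * conc / 1000 = 286.7220 * 2824.7610 / 1000 = 809.9211 kg/day
Removed = Load_in * eff / 100 = 809.9211 * 71.4030 / 100 = 578.3080 kg/day
Load_out = Load_in - Removed = 809.9211 - 578.3080 = 231.6131 kg/day


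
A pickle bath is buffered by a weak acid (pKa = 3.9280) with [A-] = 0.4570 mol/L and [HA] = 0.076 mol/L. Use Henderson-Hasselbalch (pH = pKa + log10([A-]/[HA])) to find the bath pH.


ratio = [A-] / [HA] = 0.4570 / 0.076 = 6.0132
log10(ratio) = 0.7791
pH = pKa + log10(ratio) = 3.9280 + 0.7791 = 4.7071


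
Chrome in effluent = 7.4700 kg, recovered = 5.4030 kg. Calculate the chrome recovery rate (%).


Formula: Recovery = recovered / input * 100
Substituting: Recovery = 5.4030 / 7.4700 * 100
Result: 72.3293 %


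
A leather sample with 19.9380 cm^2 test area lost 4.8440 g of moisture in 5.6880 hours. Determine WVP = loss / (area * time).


Formula: WVP = loss / (area * time)
Substituting: WVP = 4.8440 / (19.9380 * 5.6880)
Result: 0.0427133 g/(cm^2*hr)


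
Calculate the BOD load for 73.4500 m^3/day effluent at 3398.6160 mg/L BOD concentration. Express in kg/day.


Formula: BOD_load = volume * conc / 1000
Substituting: BOD_load = 73.4500 * 3398.6160 / 1000
Result: 249.6283 kg/day


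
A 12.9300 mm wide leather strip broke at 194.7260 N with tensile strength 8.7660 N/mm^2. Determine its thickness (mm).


Formula: t = F / (TS * w)
Substituting: t = 194.7260 / (8.7660 * 12.9300)
Result: 1.7180 mm


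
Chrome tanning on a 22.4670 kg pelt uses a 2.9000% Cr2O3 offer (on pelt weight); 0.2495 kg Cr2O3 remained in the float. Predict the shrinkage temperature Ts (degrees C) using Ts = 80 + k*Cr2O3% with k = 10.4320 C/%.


Offered = pelt * offer_pct / 100 = 22.4670 * 2.9000 / 100 = 0.6515 kg
Uptake = offered - residual = 0.6515 - 0.2495 = 0.4020 kg
Cr2O3% on pelt = uptake / pelt * 100 = 0.4020 / 22.4670 * 100 = 1.7895 %
Ts = 80 + k * Cr2O3% = 80 + 10.4320 * 1.7895 = 98.6679 C


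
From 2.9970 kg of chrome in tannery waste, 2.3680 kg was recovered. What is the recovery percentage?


Formula: Recovery = recovered / input * 100
Substituting: Recovery = 2.3680 / 2.9970 * 100
Result: 79.0123 %


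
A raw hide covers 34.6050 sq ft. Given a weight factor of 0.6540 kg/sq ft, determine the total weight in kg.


Formula: Weight = area * weight_per_sqft
Substituting: Weight = 34.6050 * 0.6540
Result: 22.6317 kg


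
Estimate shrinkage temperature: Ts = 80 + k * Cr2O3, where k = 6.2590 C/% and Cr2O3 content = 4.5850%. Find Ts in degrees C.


Formula: Ts = 80 + k * Cr2O3
Substituting: Ts = 80 + 6.2590 * 4.5850
Result: 108.6975 C


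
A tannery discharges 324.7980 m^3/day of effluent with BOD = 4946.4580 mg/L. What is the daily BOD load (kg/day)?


Formula: BOD_load = volume * conc / 1000
Substituting: BOD_load = 324.7980 * 4946.4580 / 1000
Result: 1606.5997 kg/day


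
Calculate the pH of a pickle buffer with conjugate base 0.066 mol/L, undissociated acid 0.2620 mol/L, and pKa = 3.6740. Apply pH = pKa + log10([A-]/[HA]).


ratio = [A-] / [HA] = 0.066 / 0.2620 = 0.2519
log10(ratio) = -0.5988
pH = pKa + log10(ratio) = 3.6740 - 0.5988 = 3.0752


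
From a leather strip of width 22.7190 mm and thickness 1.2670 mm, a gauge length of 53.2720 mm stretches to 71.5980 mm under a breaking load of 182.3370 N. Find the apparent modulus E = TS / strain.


TS = F / (w * t) = 182.3370 / (22.7190 * 1.2670) = 6.3345 N/mm^2
strain = (Lf - L0) / L0 = (71.5980 - 53.2720) / 53.2720 = 0.3440
E = TS / strain = 6.3345 / 0.3440 = 18.4137 N/mm^2


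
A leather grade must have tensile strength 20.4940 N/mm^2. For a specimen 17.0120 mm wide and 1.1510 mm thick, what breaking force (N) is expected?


Formula: F = TS * w * t
Substituting: F = 20.4940 * 17.0120 * 1.1510
Result: 401.2892 N


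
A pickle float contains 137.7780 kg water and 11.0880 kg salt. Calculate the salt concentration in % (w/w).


Formula: Conc = salt / (water + salt) * 100
Substituting: Conc = 11.0880 / (137.7780 + 11.0880) * 100
Result: 7.4483 %


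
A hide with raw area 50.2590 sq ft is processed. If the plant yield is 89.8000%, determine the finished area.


Formula: finished = raw * yield / 100
Substituting: finished = 50.2590 * 89.8000 / 100
Result: 45.1326 sq ft


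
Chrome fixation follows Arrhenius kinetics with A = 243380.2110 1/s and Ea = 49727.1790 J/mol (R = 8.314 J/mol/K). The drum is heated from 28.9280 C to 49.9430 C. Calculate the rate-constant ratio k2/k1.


T1 = 28.9280 + 273.15 = 302.0780 K; T2 = 49.9430 + 273.15 = 323.0930 K
k1 = A * exp(-Ea/(R*T1)) = 243380.2110 * exp(-49727.1790/(8.314*302.0780)) = 6.1272e-04 1/s
k2 = A * exp(-Ea/(R*T2)) = 243380.2110 * exp(-49727.1790/(8.314*323.0930)) = 0.00222112 1/s
k2/k1 = 0.00222112 / 6.1272e-04 = 3.6250


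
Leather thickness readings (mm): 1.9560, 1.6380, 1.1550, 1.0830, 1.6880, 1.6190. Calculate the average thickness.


Formula: Average = sum / n
Substituting: Average = 9.1390 / 6
Result: 1.5232 mm


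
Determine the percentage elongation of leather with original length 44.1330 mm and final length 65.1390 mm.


Formula: Elongation = (Lf - L0) / L0 * 100
Substituting: Elongation = (65.1390 - 44.1330) / 44.1330 * 100
Result: 47.5970 %


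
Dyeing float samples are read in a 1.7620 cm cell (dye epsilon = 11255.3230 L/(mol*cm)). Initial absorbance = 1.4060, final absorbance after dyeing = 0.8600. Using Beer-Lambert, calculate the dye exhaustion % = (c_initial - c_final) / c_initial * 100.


c_initial = A_i / (epsilon * l) = 1.4060 / (11255.3230 * 1.7620) = 7.0896e-05 mol/L
c_final = A_f / (epsilon * l) = 0.8600 / (11255.3230 * 1.7620) = 4.3365e-05 mol/L
Exhaustion = (c_initial - c_final) / c_initial * 100 = (7.0896e-05 - 4.3365e-05) / 7.0896e-05 * 100 = 38.8336 %


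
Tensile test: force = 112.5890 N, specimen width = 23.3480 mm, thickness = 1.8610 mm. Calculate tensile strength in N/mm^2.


Formula: TS = force / (width * thickness)
Substituting: TS = 112.5890 / (23.3480 * 1.8610)
Result: 2.5912 N/mm^2


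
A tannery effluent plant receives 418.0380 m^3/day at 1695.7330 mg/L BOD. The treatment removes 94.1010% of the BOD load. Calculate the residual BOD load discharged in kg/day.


Load_in = volume * conc / 1000 = 418.0380 * 1695.7330 / 1000 = 708.8808 kg/day
Removed = Load_in * eff / 100 = 708.8808 * 94.1010 / 100 = 667.0640 kg/day
Load_out = Load_in - Removed = 708.8808 - 667.0640 = 41.8169 kg/day


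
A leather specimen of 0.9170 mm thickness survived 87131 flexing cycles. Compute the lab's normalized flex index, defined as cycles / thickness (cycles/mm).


Formula: Index = cycles / thickness
Substituting: Index = 87131 / 0.9170
Result: 95017.4482 cycles/mm


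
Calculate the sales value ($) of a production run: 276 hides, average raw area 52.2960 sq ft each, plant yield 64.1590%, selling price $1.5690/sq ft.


Raw_total = N * avg_area = 276 * 52.2960 = 14433.6960 sq ft
Finished = Raw_total * yield / 100 = 14433.6960 * 64.1590 / 100 = 9260.5150 sq ft
Value = Finished * price = 9260.5150 * 1.5690 = 14529.7481 $


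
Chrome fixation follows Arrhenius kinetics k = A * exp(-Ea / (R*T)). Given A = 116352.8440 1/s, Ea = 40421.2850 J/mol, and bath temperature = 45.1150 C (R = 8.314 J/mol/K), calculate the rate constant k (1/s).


T_K = T_C + 273.15 = 45.1150 + 273.15 = 318.2650 K
exponent = -Ea / (R * T_K) = -40421.2850 / (8.314 * 318.2650) = -15.2761
k = A * exp(exponent) = 116352.8440 * exp(-15.2761) = 0.0270066 1/s


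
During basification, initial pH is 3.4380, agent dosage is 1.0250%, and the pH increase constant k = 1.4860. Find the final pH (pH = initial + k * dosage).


Formula: pH_final = pH_initial + k * base_pct
Substituting: pH_final = 3.4380 + 1.4860 * 1.0250
Result: 4.9611


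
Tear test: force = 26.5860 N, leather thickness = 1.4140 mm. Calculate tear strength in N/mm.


Formula: Tear strength = force / thickness
Substituting: Tear strength = 26.5860 / 1.4140
Result: 18.8020 N/mm


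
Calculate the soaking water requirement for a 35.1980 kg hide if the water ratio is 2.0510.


Formula: Water = hide_weight * ratio
Substituting: Water = 35.1980 * 2.0510
Result: 72.1911 kg


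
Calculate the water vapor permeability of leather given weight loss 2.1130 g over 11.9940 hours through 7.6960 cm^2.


Formula: WVP = loss / (area * time)
Substituting: WVP = 2.1130 / (7.6960 * 11.9940)
Result: 0.0228913 g/(cm^2*hr)


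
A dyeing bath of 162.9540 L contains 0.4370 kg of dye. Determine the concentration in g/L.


Formula: Conc = dye_mass(kg) / volume(L) * 1000
Substituting: Conc = 0.4370 / 162.9540 * 1000
Result: 2.6817 g/L


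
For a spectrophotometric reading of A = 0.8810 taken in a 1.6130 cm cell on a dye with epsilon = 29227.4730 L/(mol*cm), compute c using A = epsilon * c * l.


Formula: c = A / (epsilon * l)
Substituting: c = 0.8810 / (29227.4730 * 1.6130)
Result: 1.8687e-05 mol/L


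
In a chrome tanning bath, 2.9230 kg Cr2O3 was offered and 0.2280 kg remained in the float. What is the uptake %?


Formula: Uptake = (offered - residual) / offered * 100
Substituting: Uptake = (2.9230 - 0.2280) / 2.9230 * 100
Result: 92.1998 %


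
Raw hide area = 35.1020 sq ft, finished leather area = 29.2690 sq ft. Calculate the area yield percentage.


Formula: Yield = finished / raw * 100
Substituting: Yield = 29.2690 / 35.1020 * 100
Result: 83.3827 %


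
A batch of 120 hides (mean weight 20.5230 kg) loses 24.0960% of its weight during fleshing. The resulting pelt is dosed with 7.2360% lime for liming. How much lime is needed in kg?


Total_raw = N * avg_wt = 120 * 20.5230 = 2462.7600 kg
Substrate = Total_raw * (1 - loss/100) = 2462.7600 * (1 - 24.0960/100) = 1869.3334 kg
Lime = Substrate * pct / 100 = 1869.3334 * 7.2360 / 100 = 135.2650 kg


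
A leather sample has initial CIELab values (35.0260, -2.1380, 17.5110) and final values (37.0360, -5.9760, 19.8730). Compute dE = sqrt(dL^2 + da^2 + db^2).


dL = 2.0100, da = -3.8380, db = 2.3620
dE = sqrt(2.0100^2 + (-3.8380)^2 + 2.3620^2) = 4.9345


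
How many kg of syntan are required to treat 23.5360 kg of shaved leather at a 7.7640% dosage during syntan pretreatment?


Formula: Syntan = substrate * pct / 100
Substituting: Syntan = 23.5360 * 7.7640 / 100
Result: 1.8273 kg


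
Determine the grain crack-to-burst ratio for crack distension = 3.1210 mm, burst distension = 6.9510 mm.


Formula: Ratio = crack / burst
Substituting: Ratio = 3.1210 / 6.9510
Result: 0.4490


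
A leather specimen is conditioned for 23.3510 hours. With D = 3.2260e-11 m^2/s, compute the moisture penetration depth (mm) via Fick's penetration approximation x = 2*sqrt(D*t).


t = 23.3510 hr * 3600 = 84063.6000 s
D * t = 3.2260e-11 * 84063.6000 = 2.7119e-06
x = 2 * sqrt(D*t) = 2 * sqrt(2.7119e-06) = 0.00329356 m = 3.2936 mm


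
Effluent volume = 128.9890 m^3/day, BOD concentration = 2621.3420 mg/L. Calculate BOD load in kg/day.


Formula: BOD_load = volume * conc / 1000
Substituting: BOD_load = 128.9890 * 2621.3420 / 1000
Result: 338.1243 kg/day


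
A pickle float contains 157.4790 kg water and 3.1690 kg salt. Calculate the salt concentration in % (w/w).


Formula: Conc = salt / (water + salt) * 100
Substituting: Conc = 3.1690 / (157.4790 + 3.1690) * 100
Result: 1.9726 %


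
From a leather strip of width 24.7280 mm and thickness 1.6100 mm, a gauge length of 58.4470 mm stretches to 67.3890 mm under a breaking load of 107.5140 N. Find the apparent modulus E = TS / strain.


TS = F / (w * t) = 107.5140 / (24.7280 * 1.6100) = 2.7005 N/mm^2
strain = (Lf - L0) / L0 = (67.3890 - 58.4470) / 58.4470 = 0.1530
E = TS / strain = 2.7005 / 0.1530 = 17.6513 N/mm^2


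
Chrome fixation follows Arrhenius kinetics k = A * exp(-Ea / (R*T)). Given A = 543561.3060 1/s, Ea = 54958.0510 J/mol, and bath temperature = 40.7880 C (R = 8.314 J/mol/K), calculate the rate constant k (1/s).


T_K = T_C + 273.15 = 40.7880 + 273.15 = 313.9380 K
exponent = -Ea / (R * T_K) = -54958.0510 / (8.314 * 313.9380) = -21.0561
k = A * exp(exponent) = 543561.3060 * exp(-21.0561) = 3.8968e-04 1/s


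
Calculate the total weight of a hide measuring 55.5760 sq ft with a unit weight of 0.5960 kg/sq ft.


Formula: Weight = area * weight_per_sqft
Substituting: Weight = 55.5760 * 0.5960
Result: 33.1233 kg


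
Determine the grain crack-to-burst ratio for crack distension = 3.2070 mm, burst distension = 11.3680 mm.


Formula: Ratio = crack / burst
Substituting: Ratio = 3.2070 / 11.3680
Result: 0.2821


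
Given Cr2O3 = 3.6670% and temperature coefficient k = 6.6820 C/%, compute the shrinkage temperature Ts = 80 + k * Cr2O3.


Formula: Ts = 80 + k * Cr2O3
Substituting: Ts = 80 + 6.6820 * 3.6670
Result: 104.5029 C


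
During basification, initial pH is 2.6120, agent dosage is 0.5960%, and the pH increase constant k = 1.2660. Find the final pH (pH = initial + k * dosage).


Formula: pH_final = pH_initial + k * base_pct
Substituting: pH_final = 2.6120 + 1.2660 * 0.5960
Result: 3.3665
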